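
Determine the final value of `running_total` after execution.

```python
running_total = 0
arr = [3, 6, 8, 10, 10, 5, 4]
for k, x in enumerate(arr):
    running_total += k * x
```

Let's trace through this code step by step.

Initialize: running_total = 0
Initialize: arr = [3, 6, 8, 10, 10, 5, 4]
Entering loop: for k, x in enumerate(arr):

After execution: running_total = 141
141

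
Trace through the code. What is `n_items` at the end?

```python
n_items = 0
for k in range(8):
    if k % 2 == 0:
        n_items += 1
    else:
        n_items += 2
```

Let's trace through this code step by step.

Initialize: n_items = 0
Entering loop: for k in range(8):

After execution: n_items = 12
12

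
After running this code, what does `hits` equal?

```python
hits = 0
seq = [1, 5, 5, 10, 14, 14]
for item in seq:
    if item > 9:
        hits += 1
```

Let's trace through this code step by step.

Initialize: hits = 0
Initialize: seq = [1, 5, 5, 10, 14, 14]
Entering loop: for item in seq:

After execution: hits = 3
3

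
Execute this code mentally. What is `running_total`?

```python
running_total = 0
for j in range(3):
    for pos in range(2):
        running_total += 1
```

Let's trace through this code step by step.

Initialize: running_total = 0
Entering loop: for j in range(3):

After execution: running_total = 6
6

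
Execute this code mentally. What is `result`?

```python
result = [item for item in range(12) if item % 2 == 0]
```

Let's trace through this code step by step.

Initialize: result = [item for item in range(12) if item % 2 == 0]

After execution: result = [0, 2, 4, 6, 8, 10]
[0, 2, 4, 6, 8, 10]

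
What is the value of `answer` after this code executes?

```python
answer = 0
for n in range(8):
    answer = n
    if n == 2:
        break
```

Let's trace through this code step by step.

Initialize: answer = 0
Entering loop: for n in range(8):

After execution: answer = 2
2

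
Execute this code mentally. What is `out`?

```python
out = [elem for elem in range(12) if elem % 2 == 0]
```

Let's trace through this code step by step.

Initialize: out = [elem for elem in range(12) if elem % 2 == 0]

After execution: out = [0, 2, 4, 6, 8, 10]
[0, 2, 4, 6, 8, 10]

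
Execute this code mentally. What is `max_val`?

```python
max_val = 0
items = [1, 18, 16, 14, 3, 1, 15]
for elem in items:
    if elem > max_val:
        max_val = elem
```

Let's trace through this code step by step.

Initialize: max_val = 0
Initialize: items = [1, 18, 16, 14, 3, 1, 15]
Entering loop: for elem in items:

After execution: max_val = 18
18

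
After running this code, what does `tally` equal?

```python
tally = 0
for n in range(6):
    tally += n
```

Let's trace through this code step by step.

Initialize: tally = 0
Entering loop: for n in range(6):

After execution: tally = 15
15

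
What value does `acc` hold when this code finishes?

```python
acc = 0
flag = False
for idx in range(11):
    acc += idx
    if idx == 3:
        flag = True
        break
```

Let's trace through this code step by step.

Initialize: acc = 0
Initialize: flag = False
Entering loop: for idx in range(11):

After execution: acc = 6
6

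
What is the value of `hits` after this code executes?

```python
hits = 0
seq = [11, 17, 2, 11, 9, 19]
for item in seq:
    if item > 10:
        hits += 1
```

Let's trace through this code step by step.

Initialize: hits = 0
Initialize: seq = [11, 17, 2, 11, 9, 19]
Entering loop: for item in seq:

After execution: hits = 4
4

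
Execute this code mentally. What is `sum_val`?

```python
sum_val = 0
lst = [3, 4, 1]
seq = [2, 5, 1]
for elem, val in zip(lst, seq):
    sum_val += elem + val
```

Let's trace through this code step by step.

Initialize: sum_val = 0
Initialize: lst = [3, 4, 1]
Initialize: seq = [2, 5, 1]
Entering loop: for elem, val in zip(lst, seq):

After execution: sum_val = 16
16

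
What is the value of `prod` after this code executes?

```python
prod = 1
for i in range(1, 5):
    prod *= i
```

Let's trace through this code step by step.

Initialize: prod = 1
Entering loop: for i in range(1, 5):

After execution: prod = 24
24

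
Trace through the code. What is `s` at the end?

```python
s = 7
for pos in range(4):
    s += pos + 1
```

Let's trace through this code step by step.

Initialize: s = 7
Entering loop: for pos in range(4):

After execution: s = 17
17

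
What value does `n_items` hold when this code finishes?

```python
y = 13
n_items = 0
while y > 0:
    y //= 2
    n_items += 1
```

Let's trace through this code step by step.

Initialize: y = 13
Initialize: n_items = 0
Entering loop: while y > 0:

After execution: n_items = 4
4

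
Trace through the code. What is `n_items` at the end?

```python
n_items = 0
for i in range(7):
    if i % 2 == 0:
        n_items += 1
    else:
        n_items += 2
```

Let's trace through this code step by step.

Initialize: n_items = 0
Entering loop: for i in range(7):

After execution: n_items = 10
10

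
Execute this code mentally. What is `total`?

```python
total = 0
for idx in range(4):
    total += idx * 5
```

Let's trace through this code step by step.

Initialize: total = 0
Entering loop: for idx in range(4):

After execution: total = 30
30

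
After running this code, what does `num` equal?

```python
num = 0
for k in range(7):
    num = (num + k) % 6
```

Let's trace through this code step by step.

Initialize: num = 0
Entering loop: for k in range(7):

After execution: num = 3
3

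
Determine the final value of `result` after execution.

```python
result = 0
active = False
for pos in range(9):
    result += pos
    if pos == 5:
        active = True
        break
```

Let's trace through this code step by step.

Initialize: result = 0
Initialize: active = False
Entering loop: for pos in range(9):

After execution: result = 15
15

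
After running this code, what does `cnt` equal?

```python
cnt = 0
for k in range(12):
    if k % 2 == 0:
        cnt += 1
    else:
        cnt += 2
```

Let's trace through this code step by step.

Initialize: cnt = 0
Entering loop: for k in range(12):

After execution: cnt = 18
18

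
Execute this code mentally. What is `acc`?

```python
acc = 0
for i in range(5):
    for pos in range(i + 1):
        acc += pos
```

Let's trace through this code step by step.

Initialize: acc = 0
Entering loop: for i in range(5):

After execution: acc = 20
20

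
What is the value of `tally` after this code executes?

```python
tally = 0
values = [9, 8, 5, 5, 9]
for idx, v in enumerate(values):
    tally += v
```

Let's trace through this code step by step.

Initialize: tally = 0
Initialize: values = [9, 8, 5, 5, 9]
Entering loop: for idx, v in enumerate(values):

After execution: tally = 36
36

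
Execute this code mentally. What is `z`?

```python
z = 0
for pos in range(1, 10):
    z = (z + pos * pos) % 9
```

Let's trace through this code step by step.

Initialize: z = 0
Entering loop: for pos in range(1, 10):

After execution: z = 6
6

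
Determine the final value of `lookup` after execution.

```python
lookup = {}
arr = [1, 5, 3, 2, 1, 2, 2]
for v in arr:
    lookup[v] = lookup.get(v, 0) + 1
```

Let's trace through this code step by step.

Initialize: lookup = {}
Initialize: arr = [1, 5, 3, 2, 1, 2, 2]
Entering loop: for v in arr:

After execution: lookup = {1: 2, 5: 1, 3: 1, 2: 3}
{1: 2, 5: 1, 3: 1, 2: 3}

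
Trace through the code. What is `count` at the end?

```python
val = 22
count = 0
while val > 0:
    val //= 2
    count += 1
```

Let's trace through this code step by step.

Initialize: val = 22
Initialize: count = 0
Entering loop: while val > 0:

After execution: count = 5
5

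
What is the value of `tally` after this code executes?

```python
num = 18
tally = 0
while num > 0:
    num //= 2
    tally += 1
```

Let's trace through this code step by step.

Initialize: num = 18
Initialize: tally = 0
Entering loop: while num > 0:

After execution: tally = 5
5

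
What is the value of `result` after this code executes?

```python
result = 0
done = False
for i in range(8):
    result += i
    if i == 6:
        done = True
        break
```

Let's trace through this code step by step.

Initialize: result = 0
Initialize: done = False
Entering loop: for i in range(8):

After execution: result = 21
21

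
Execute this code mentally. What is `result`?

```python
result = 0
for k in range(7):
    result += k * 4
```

Let's trace through this code step by step.

Initialize: result = 0
Entering loop: for k in range(7):

After execution: result = 84
84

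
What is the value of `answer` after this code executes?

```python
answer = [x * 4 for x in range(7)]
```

Let's trace through this code step by step.

Initialize: answer = [x * 4 for x in range(7)]

After execution: answer = [0, 4, 8, 12, 16, 20, 24]
[0, 4, 8, 12, 16, 20, 24]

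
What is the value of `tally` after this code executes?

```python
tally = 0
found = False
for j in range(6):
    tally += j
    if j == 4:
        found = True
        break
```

Let's trace through this code step by step.

Initialize: tally = 0
Initialize: found = False
Entering loop: for j in range(6):

After execution: tally = 10
10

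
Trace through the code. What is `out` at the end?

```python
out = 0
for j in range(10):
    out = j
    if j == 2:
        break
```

Let's trace through this code step by step.

Initialize: out = 0
Entering loop: for j in range(10):

After execution: out = 2
2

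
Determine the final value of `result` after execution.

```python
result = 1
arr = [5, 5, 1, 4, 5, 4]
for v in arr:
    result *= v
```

Let's trace through this code step by step.

Initialize: result = 1
Initialize: arr = [5, 5, 1, 4, 5, 4]
Entering loop: for v in arr:

After execution: result = 2000
2000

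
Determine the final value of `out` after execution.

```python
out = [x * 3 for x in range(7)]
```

Let's trace through this code step by step.

Initialize: out = [x * 3 for x in range(7)]

After execution: out = [0, 3, 6, 9, 12, 15, 18]
[0, 3, 6, 9, 12, 15, 18]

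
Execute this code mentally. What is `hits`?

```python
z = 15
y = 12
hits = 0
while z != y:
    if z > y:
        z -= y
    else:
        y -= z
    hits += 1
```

Let's trace through this code step by step.

Initialize: z = 15
Initialize: y = 12
Initialize: hits = 0
Entering loop: while z != y:

After execution: hits = 4
4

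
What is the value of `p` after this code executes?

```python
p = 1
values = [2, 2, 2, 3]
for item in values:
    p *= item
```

Let's trace through this code step by step.

Initialize: p = 1
Initialize: values = [2, 2, 2, 3]
Entering loop: for item in values:

After execution: p = 24
24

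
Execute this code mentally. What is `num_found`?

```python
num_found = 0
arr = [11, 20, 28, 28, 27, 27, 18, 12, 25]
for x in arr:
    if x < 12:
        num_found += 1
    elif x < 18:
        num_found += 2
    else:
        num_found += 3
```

Let's trace through this code step by step.

Initialize: num_found = 0
Initialize: arr = [11, 20, 28, 28, 27, 27, 18, 12, 25]
Entering loop: for x in arr:

After execution: num_found = 24
24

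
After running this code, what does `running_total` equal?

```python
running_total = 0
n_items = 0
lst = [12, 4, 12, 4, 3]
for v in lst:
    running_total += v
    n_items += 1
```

Let's trace through this code step by step.

Initialize: running_total = 0
Initialize: n_items = 0
Initialize: lst = [12, 4, 12, 4, 3]
Entering loop: for v in lst:

After execution: running_total = 35
35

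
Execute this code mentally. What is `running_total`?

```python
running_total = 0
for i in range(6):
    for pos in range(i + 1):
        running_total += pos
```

Let's trace through this code step by step.

Initialize: running_total = 0
Entering loop: for i in range(6):

After execution: running_total = 35
35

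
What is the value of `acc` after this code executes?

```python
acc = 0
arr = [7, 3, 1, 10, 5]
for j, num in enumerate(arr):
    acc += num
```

Let's trace through this code step by step.

Initialize: acc = 0
Initialize: arr = [7, 3, 1, 10, 5]
Entering loop: for j, num in enumerate(arr):

After execution: acc = 26
26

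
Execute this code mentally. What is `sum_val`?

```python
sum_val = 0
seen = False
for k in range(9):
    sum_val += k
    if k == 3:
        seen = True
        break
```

Let's trace through this code step by step.

Initialize: sum_val = 0
Initialize: seen = False
Entering loop: for k in range(9):

After execution: sum_val = 6
6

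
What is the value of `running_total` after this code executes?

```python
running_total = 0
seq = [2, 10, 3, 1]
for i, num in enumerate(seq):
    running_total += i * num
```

Let's trace through this code step by step.

Initialize: running_total = 0
Initialize: seq = [2, 10, 3, 1]
Entering loop: for i, num in enumerate(seq):

After execution: running_total = 19
19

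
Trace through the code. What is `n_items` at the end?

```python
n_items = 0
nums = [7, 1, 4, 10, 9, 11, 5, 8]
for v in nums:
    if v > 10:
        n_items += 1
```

Let's trace through this code step by step.

Initialize: n_items = 0
Initialize: nums = [7, 1, 4, 10, 9, 11, 5, 8]
Entering loop: for v in nums:

After execution: n_items = 1
1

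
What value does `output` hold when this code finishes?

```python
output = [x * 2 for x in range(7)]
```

Let's trace through this code step by step.

Initialize: output = [x * 2 for x in range(7)]

After execution: output = [0, 2, 4, 6, 8, 10, 12]
[0, 2, 4, 6, 8, 10, 12]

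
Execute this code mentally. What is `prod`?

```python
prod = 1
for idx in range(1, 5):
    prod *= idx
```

Let's trace through this code step by step.

Initialize: prod = 1
Entering loop: for idx in range(1, 5):

After execution: prod = 24
24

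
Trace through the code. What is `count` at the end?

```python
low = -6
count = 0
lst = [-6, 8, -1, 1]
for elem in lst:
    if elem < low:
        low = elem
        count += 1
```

Let's trace through this code step by step.

Initialize: low = -6
Initialize: count = 0
Initialize: lst = [-6, 8, -1, 1]
Entering loop: for elem in lst:

After execution: count = 0
0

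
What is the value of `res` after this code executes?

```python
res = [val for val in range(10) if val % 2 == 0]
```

Let's trace through this code step by step.

Initialize: res = [val for val in range(10) if val % 2 == 0]

After execution: res = [0, 2, 4, 6, 8]
[0, 2, 4, 6, 8]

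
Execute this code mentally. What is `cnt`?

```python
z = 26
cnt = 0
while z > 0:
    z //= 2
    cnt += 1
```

Let's trace through this code step by step.

Initialize: z = 26
Initialize: cnt = 0
Entering loop: while z > 0:

After execution: cnt = 5
5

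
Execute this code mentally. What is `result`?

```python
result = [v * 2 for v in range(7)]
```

Let's trace through this code step by step.

Initialize: result = [v * 2 for v in range(7)]

After execution: result = [0, 2, 4, 6, 8, 10, 12]
[0, 2, 4, 6, 8, 10, 12]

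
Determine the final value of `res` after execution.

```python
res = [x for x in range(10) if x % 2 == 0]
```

Let's trace through this code step by step.

Initialize: res = [x for x in range(10) if x % 2 == 0]

After execution: res = [0, 2, 4, 6, 8]
[0, 2, 4, 6, 8]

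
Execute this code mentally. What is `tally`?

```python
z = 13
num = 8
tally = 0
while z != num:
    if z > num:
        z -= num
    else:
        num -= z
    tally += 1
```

Let's trace through this code step by step.

Initialize: z = 13
Initialize: num = 8
Initialize: tally = 0
Entering loop: while z != num:

After execution: tally = 5
5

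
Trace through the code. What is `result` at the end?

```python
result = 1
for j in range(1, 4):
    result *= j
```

Let's trace through this code step by step.

Initialize: result = 1
Entering loop: for j in range(1, 4):

After execution: result = 6
6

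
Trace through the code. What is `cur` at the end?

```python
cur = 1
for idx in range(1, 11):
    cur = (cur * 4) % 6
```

Let's trace through this code step by step.

Initialize: cur = 1
Entering loop: for idx in range(1, 11):

After execution: cur = 4
4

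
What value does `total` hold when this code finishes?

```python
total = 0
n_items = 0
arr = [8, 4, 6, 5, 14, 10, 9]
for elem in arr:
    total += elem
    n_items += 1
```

Let's trace through this code step by step.

Initialize: total = 0
Initialize: n_items = 0
Initialize: arr = [8, 4, 6, 5, 14, 10, 9]
Entering loop: for elem in arr:

After execution: total = 56
56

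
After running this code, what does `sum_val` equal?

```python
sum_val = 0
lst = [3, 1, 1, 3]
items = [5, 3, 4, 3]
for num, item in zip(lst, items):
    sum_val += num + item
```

Let's trace through this code step by step.

Initialize: sum_val = 0
Initialize: lst = [3, 1, 1, 3]
Initialize: items = [5, 3, 4, 3]
Entering loop: for num, item in zip(lst, items):

After execution: sum_val = 23
23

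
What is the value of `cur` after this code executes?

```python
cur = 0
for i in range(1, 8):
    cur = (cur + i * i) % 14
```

Let's trace through this code step by step.

Initialize: cur = 0
Entering loop: for i in range(1, 8):

After execution: cur = 0
0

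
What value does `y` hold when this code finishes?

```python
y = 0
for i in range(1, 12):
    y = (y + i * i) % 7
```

Let's trace through this code step by step.

Initialize: y = 0
Entering loop: for i in range(1, 12):

After execution: y = 2
2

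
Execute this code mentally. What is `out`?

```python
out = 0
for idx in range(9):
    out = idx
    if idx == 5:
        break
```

Let's trace through this code step by step.

Initialize: out = 0
Entering loop: for idx in range(9):

After execution: out = 5
5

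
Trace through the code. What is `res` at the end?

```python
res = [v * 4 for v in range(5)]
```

Let's trace through this code step by step.

Initialize: res = [v * 4 for v in range(5)]

After execution: res = [0, 4, 8, 12, 16]
[0, 4, 8, 12, 16]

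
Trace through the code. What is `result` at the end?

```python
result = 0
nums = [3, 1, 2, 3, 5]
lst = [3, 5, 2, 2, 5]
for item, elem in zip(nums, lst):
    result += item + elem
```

Let's trace through this code step by step.

Initialize: result = 0
Initialize: nums = [3, 1, 2, 3, 5]
Initialize: lst = [3, 5, 2, 2, 5]
Entering loop: for item, elem in zip(nums, lst):

After execution: result = 31
31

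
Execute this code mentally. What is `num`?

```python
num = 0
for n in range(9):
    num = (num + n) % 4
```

Let's trace through this code step by step.

Initialize: num = 0
Entering loop: for n in range(9):

After execution: num = 0
0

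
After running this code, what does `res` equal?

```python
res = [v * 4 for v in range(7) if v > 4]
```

Let's trace through this code step by step.

Initialize: res = [v * 4 for v in range(7) if v > 4]

After execution: res = [20, 24]
[20, 24]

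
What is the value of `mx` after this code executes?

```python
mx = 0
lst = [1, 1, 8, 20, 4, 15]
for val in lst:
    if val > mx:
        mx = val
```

Let's trace through this code step by step.

Initialize: mx = 0
Initialize: lst = [1, 1, 8, 20, 4, 15]
Entering loop: for val in lst:

After execution: mx = 20
20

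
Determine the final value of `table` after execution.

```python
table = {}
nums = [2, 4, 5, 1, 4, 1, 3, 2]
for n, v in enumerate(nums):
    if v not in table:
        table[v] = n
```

Let's trace through this code step by step.

Initialize: table = {}
Initialize: nums = [2, 4, 5, 1, 4, 1, 3, 2]
Entering loop: for n, v in enumerate(nums):

After execution: table = {2: 0, 4: 1, 5: 2, 1: 3, 3: 6}
{2: 0, 4: 1, 5: 2, 1: 3, 3: 6}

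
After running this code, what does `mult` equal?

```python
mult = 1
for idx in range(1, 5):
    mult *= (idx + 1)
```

Let's trace through this code step by step.

Initialize: mult = 1
Entering loop: for idx in range(1, 5):

After execution: mult = 120
120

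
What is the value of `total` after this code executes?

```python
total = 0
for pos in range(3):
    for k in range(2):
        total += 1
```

Let's trace through this code step by step.

Initialize: total = 0
Entering loop: for pos in range(3):

After execution: total = 6
6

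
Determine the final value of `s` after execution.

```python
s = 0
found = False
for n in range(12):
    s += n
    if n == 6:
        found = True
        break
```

Let's trace through this code step by step.

Initialize: s = 0
Initialize: found = False
Entering loop: for n in range(12):

After execution: s = 21
21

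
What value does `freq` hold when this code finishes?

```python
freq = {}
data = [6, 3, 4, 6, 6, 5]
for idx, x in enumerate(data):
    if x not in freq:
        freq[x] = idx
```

Let's trace through this code step by step.

Initialize: freq = {}
Initialize: data = [6, 3, 4, 6, 6, 5]
Entering loop: for idx, x in enumerate(data):

After execution: freq = {6: 0, 3: 1, 4: 2, 5: 5}
{6: 0, 3: 1, 4: 2, 5: 5}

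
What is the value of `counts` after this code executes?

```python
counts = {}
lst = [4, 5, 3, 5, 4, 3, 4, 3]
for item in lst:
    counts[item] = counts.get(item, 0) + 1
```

Let's trace through this code step by step.

Initialize: counts = {}
Initialize: lst = [4, 5, 3, 5, 4, 3, 4, 3]
Entering loop: for item in lst:

After execution: counts = {4: 3, 5: 2, 3: 3}
{4: 3, 5: 2, 3: 3}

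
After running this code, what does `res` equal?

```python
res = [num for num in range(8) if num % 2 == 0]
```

Let's trace through this code step by step.

Initialize: res = [num for num in range(8) if num % 2 == 0]

After execution: res = [0, 2, 4, 6]
[0, 2, 4, 6]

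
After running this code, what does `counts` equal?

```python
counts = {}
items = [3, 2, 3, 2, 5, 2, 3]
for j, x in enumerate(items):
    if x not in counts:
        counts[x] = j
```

Let's trace through this code step by step.

Initialize: counts = {}
Initialize: items = [3, 2, 3, 2, 5, 2, 3]
Entering loop: for j, x in enumerate(items):

After execution: counts = {3: 0, 2: 1, 5: 4}
{3: 0, 2: 1, 5: 4}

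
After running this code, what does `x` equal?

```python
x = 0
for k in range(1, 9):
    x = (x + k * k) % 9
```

Let's trace through this code step by step.

Initialize: x = 0
Entering loop: for k in range(1, 9):

After execution: x = 6
6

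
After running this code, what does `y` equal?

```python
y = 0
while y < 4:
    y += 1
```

Let's trace through this code step by step.

Initialize: y = 0
Entering loop: while y < 4:

After execution: y = 4
4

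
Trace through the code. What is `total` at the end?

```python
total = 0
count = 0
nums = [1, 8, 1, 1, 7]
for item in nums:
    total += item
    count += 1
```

Let's trace through this code step by step.

Initialize: total = 0
Initialize: count = 0
Initialize: nums = [1, 8, 1, 1, 7]
Entering loop: for item in nums:

After execution: total = 18
18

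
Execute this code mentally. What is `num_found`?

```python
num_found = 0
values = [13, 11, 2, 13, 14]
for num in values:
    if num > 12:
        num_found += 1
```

Let's trace through this code step by step.

Initialize: num_found = 0
Initialize: values = [13, 11, 2, 13, 14]
Entering loop: for num in values:

After execution: num_found = 3
3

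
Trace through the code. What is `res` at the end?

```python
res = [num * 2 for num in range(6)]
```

Let's trace through this code step by step.

Initialize: res = [num * 2 for num in range(6)]

After execution: res = [0, 2, 4, 6, 8, 10]
[0, 2, 4, 6, 8, 10]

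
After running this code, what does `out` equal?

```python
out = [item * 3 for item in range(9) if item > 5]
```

Let's trace through this code step by step.

Initialize: out = [item * 3 for item in range(9) if item > 5]

After execution: out = [18, 21, 24]
[18, 21, 24]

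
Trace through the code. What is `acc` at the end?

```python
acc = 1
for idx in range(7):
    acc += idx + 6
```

Let's trace through this code step by step.

Initialize: acc = 1
Entering loop: for idx in range(7):

After execution: acc = 64
64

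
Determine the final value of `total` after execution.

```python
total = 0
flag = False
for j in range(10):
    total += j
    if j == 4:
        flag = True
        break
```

Let's trace through this code step by step.

Initialize: total = 0
Initialize: flag = False
Entering loop: for j in range(10):

After execution: total = 10
10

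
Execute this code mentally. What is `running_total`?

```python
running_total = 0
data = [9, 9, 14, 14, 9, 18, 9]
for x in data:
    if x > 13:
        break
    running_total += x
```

Let's trace through this code step by step.

Initialize: running_total = 0
Initialize: data = [9, 9, 14, 14, 9, 18, 9]
Entering loop: for x in data:

After execution: running_total = 18
18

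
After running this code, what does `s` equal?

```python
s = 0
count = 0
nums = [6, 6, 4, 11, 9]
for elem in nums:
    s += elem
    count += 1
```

Let's trace through this code step by step.

Initialize: s = 0
Initialize: count = 0
Initialize: nums = [6, 6, 4, 11, 9]
Entering loop: for elem in nums:

After execution: s = 36
36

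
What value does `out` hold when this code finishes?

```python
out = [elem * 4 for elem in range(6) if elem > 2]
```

Let's trace through this code step by step.

Initialize: out = [elem * 4 for elem in range(6) if elem > 2]

After execution: out = [12, 16, 20]
[12, 16, 20]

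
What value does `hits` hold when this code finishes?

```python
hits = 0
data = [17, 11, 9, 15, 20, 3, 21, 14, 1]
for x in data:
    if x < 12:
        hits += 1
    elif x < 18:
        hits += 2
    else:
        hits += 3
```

Let's trace through this code step by step.

Initialize: hits = 0
Initialize: data = [17, 11, 9, 15, 20, 3, 21, 14, 1]
Entering loop: for x in data:

After execution: hits = 16
16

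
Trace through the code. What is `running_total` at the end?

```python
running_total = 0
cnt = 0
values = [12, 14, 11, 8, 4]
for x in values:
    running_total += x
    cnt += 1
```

Let's trace through this code step by step.

Initialize: running_total = 0
Initialize: cnt = 0
Initialize: values = [12, 14, 11, 8, 4]
Entering loop: for x in values:

After execution: running_total = 49
49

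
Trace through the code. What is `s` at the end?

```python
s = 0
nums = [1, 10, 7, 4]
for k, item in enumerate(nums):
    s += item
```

Let's trace through this code step by step.

Initialize: s = 0
Initialize: nums = [1, 10, 7, 4]
Entering loop: for k, item in enumerate(nums):

After execution: s = 22
22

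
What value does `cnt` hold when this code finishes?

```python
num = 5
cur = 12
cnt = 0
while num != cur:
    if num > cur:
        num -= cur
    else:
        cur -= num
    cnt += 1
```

Let's trace through this code step by step.

Initialize: num = 5
Initialize: cur = 12
Initialize: cnt = 0
Entering loop: while num != cur:

After execution: cnt = 5
5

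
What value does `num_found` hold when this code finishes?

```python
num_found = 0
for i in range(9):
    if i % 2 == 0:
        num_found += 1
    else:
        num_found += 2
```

Let's trace through this code step by step.

Initialize: num_found = 0
Entering loop: for i in range(9):

After execution: num_found = 13
13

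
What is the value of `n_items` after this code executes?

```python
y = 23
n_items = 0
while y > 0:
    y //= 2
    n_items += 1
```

Let's trace through this code step by step.

Initialize: y = 23
Initialize: n_items = 0
Entering loop: while y > 0:

After execution: n_items = 5
5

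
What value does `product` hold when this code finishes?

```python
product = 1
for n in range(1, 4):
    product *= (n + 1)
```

Let's trace through this code step by step.

Initialize: product = 1
Entering loop: for n in range(1, 4):

After execution: product = 24
24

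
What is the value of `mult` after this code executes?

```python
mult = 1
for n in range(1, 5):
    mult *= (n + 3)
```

Let's trace through this code step by step.

Initialize: mult = 1
Entering loop: for n in range(1, 5):

After execution: mult = 840
840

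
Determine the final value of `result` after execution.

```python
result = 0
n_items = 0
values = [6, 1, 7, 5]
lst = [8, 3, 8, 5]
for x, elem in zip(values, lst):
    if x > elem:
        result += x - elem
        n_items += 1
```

Let's trace through this code step by step.

Initialize: result = 0
Initialize: n_items = 0
Initialize: values = [6, 1, 7, 5]
Initialize: lst = [8, 3, 8, 5]
Entering loop: for x, elem in zip(values, lst):

After execution: result = 0
0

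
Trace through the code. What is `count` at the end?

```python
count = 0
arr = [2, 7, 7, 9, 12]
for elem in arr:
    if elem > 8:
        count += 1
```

Let's trace through this code step by step.

Initialize: count = 0
Initialize: arr = [2, 7, 7, 9, 12]
Entering loop: for elem in arr:

After execution: count = 2
2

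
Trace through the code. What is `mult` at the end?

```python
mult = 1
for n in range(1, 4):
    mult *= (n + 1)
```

Let's trace through this code step by step.

Initialize: mult = 1
Entering loop: for n in range(1, 4):

After execution: mult = 24
24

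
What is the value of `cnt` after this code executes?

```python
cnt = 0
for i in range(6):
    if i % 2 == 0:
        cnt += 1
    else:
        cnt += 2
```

Let's trace through this code step by step.

Initialize: cnt = 0
Entering loop: for i in range(6):

After execution: cnt = 9
9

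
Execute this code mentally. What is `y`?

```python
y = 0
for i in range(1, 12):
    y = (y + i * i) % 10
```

Let's trace through this code step by step.

Initialize: y = 0
Entering loop: for i in range(1, 12):

After execution: y = 6
6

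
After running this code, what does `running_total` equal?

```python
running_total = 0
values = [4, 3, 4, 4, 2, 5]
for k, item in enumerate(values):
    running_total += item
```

Let's trace through this code step by step.

Initialize: running_total = 0
Initialize: values = [4, 3, 4, 4, 2, 5]
Entering loop: for k, item in enumerate(values):

After execution: running_total = 22
22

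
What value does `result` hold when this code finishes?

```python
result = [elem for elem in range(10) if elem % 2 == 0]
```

Let's trace through this code step by step.

Initialize: result = [elem for elem in range(10) if elem % 2 == 0]

After execution: result = [0, 2, 4, 6, 8]
[0, 2, 4, 6, 8]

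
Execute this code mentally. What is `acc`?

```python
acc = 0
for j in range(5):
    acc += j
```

Let's trace through this code step by step.

Initialize: acc = 0
Entering loop: for j in range(5):

After execution: acc = 10
10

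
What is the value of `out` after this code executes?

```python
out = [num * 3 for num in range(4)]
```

Let's trace through this code step by step.

Initialize: out = [num * 3 for num in range(4)]

After execution: out = [0, 3, 6, 9]
[0, 3, 6, 9]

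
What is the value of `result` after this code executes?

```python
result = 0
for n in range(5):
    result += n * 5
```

Let's trace through this code step by step.

Initialize: result = 0
Entering loop: for n in range(5):

After execution: result = 50
50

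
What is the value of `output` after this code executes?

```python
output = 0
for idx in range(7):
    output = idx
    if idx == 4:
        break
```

Let's trace through this code step by step.

Initialize: output = 0
Entering loop: for idx in range(7):

After execution: output = 4
4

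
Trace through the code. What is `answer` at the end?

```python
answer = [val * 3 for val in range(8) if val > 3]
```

Let's trace through this code step by step.

Initialize: answer = [val * 3 for val in range(8) if val > 3]

After execution: answer = [12, 15, 18, 21]
[12, 15, 18, 21]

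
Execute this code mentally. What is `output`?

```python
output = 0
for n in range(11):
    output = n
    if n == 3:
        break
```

Let's trace through this code step by step.

Initialize: output = 0
Entering loop: for n in range(11):

After execution: output = 3
3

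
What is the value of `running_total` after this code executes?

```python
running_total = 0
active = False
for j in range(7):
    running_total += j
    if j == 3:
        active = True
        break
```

Let's trace through this code step by step.

Initialize: running_total = 0
Initialize: active = False
Entering loop: for j in range(7):

After execution: running_total = 6
6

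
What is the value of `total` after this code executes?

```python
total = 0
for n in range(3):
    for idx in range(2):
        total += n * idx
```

Let's trace through this code step by step.

Initialize: total = 0
Entering loop: for n in range(3):

After execution: total = 3
3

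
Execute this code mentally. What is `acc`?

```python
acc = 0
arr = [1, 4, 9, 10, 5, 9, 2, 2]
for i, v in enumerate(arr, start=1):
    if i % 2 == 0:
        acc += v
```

Let's trace through this code step by step.

Initialize: acc = 0
Initialize: arr = [1, 4, 9, 10, 5, 9, 2, 2]
Entering loop: for i, v in enumerate(arr, start=1):

After execution: acc = 25
25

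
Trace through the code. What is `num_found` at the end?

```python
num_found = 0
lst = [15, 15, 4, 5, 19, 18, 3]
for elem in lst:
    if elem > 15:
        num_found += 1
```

Let's trace through this code step by step.

Initialize: num_found = 0
Initialize: lst = [15, 15, 4, 5, 19, 18, 3]
Entering loop: for elem in lst:

After execution: num_found = 2
2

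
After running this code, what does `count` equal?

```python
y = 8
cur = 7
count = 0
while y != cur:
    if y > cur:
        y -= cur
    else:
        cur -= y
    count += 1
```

Let's trace through this code step by step.

Initialize: y = 8
Initialize: cur = 7
Initialize: count = 0
Entering loop: while y != cur:

After execution: count = 7
7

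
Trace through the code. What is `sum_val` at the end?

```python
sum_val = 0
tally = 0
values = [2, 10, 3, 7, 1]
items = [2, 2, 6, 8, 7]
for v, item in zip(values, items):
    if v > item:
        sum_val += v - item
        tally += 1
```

Let's trace through this code step by step.

Initialize: sum_val = 0
Initialize: tally = 0
Initialize: values = [2, 10, 3, 7, 1]
Initialize: items = [2, 2, 6, 8, 7]
Entering loop: for v, item in zip(values, items):

After execution: sum_val = 8
8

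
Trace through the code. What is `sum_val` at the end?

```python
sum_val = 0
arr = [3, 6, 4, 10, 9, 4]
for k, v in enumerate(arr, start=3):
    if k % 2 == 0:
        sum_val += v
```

Let's trace through this code step by step.

Initialize: sum_val = 0
Initialize: arr = [3, 6, 4, 10, 9, 4]
Entering loop: for k, v in enumerate(arr, start=3):

After execution: sum_val = 20
20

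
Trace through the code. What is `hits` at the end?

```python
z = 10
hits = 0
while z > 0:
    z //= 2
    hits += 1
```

Let's trace through this code step by step.

Initialize: z = 10
Initialize: hits = 0
Entering loop: while z > 0:

After execution: hits = 4
4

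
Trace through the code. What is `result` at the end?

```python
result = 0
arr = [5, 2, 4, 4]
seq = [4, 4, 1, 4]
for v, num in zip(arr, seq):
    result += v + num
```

Let's trace through this code step by step.

Initialize: result = 0
Initialize: arr = [5, 2, 4, 4]
Initialize: seq = [4, 4, 1, 4]
Entering loop: for v, num in zip(arr, seq):

After execution: result = 28
28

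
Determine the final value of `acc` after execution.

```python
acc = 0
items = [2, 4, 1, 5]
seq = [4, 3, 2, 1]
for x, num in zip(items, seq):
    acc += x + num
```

Let's trace through this code step by step.

Initialize: acc = 0
Initialize: items = [2, 4, 1, 5]
Initialize: seq = [4, 3, 2, 1]
Entering loop: for x, num in zip(items, seq):

After execution: acc = 22
22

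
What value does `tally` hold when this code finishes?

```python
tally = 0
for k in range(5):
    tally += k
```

Let's trace through this code step by step.

Initialize: tally = 0
Entering loop: for k in range(5):

After execution: tally = 10
10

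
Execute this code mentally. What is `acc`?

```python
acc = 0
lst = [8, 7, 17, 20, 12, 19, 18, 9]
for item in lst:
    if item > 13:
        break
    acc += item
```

Let's trace through this code step by step.

Initialize: acc = 0
Initialize: lst = [8, 7, 17, 20, 12, 19, 18, 9]
Entering loop: for item in lst:

After execution: acc = 15
15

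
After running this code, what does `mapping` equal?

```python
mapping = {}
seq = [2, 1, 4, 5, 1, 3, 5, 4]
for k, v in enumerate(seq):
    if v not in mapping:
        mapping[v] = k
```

Let's trace through this code step by step.

Initialize: mapping = {}
Initialize: seq = [2, 1, 4, 5, 1, 3, 5, 4]
Entering loop: for k, v in enumerate(seq):

After execution: mapping = {2: 0, 1: 1, 4: 2, 5: 3, 3: 5}
{2: 0, 1: 1, 4: 2, 5: 3, 3: 5}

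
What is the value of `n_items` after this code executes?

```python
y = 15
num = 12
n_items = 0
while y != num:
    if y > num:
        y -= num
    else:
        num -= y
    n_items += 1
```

Let's trace through this code step by step.

Initialize: y = 15
Initialize: num = 12
Initialize: n_items = 0
Entering loop: while y != num:

After execution: n_items = 4
4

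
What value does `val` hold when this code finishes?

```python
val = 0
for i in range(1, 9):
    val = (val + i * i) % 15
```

Let's trace through this code step by step.

Initialize: val = 0
Entering loop: for i in range(1, 9):

After execution: val = 9
9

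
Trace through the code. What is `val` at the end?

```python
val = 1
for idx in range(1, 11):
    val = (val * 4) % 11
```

Let's trace through this code step by step.

Initialize: val = 1
Entering loop: for idx in range(1, 11):

After execution: val = 1
1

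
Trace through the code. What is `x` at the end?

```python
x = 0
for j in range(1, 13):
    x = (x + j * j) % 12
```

Let's trace through this code step by step.

Initialize: x = 0
Entering loop: for j in range(1, 13):

After execution: x = 2
2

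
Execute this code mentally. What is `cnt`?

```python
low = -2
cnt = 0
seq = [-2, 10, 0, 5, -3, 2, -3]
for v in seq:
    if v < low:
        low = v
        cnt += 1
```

Let's trace through this code step by step.

Initialize: low = -2
Initialize: cnt = 0
Initialize: seq = [-2, 10, 0, 5, -3, 2, -3]
Entering loop: for v in seq:

After execution: cnt = 1
1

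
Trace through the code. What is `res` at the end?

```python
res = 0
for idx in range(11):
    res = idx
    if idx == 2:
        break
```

Let's trace through this code step by step.

Initialize: res = 0
Entering loop: for idx in range(11):

After execution: res = 2
2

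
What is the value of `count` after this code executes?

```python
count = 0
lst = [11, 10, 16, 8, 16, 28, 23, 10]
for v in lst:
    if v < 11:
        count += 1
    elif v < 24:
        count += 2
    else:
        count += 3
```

Let's trace through this code step by step.

Initialize: count = 0
Initialize: lst = [11, 10, 16, 8, 16, 28, 23, 10]
Entering loop: for v in lst:

After execution: count = 14
14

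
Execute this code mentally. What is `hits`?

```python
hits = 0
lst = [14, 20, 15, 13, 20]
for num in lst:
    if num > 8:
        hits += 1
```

Let's trace through this code step by step.

Initialize: hits = 0
Initialize: lst = [14, 20, 15, 13, 20]
Entering loop: for num in lst:

After execution: hits = 5
5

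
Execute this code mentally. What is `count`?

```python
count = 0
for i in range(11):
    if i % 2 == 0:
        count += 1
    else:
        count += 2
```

Let's trace through this code step by step.

Initialize: count = 0
Entering loop: for i in range(11):

After execution: count = 16
16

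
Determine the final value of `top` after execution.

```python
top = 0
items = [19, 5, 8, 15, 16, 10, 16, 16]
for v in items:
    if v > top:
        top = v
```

Let's trace through this code step by step.

Initialize: top = 0
Initialize: items = [19, 5, 8, 15, 16, 10, 16, 16]
Entering loop: for v in items:

After execution: top = 19
19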